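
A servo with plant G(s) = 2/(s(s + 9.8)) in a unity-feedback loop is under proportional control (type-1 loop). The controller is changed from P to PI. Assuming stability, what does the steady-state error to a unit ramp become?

The integrator raises the loop to type 2, so K_v → ∞ and e_ss to a ramp is zero.

0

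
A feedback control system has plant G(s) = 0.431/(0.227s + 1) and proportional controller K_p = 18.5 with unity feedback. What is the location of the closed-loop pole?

s = -39.53

Closed loop: T(s) = K_p·G/(1+K_p·G) = 7.973/(0.227s + 1 + 7.973), with pole at s = −(1 + 7.973)/0.227 = −39.53.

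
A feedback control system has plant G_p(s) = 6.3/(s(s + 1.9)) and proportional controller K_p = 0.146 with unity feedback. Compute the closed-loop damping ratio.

The closed-loop denominator is s(s+1.9) + 0.146·6.3 = s² + 1.9s + 0.9198.
So ω_n² = 0.9198 ⇒ ω_n = 0.9591 rad/s, and ζ = 1.9/(2ω_n) = 0.991.

ζ = 0.991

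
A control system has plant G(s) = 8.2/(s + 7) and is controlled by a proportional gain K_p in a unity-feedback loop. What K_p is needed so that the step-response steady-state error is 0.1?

K_p = 7.68

Steady-state error for a unit step on this type-0 loop is 1/(1 + K_p·G(0)).
G(0) = 1.171. Require 1/(1 + K_p·1.171) = 0.1, so 1 + 1.171·K_p = 10.
K_p = (10 − 1)/1.171 = 7.68.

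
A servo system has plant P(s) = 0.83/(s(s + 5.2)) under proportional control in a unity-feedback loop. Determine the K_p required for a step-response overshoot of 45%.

K_p = 134

From %OS = 100·exp(−πζ/√(1−ζ²)) = 45%, ζ = −ln(0.45)/√(π²+ln²(0.45)) = 0.2463.
Characteristic equation s² + 5.2s + 0.83K_p = 0 gives ζ = 5.2/(2√(0.83K_p)).
Setting ζ = 0.2463: √(0.83K_p) = 5.2/(2·0.2463) = 10.55, so K_p = 111.4/0.83 = 134.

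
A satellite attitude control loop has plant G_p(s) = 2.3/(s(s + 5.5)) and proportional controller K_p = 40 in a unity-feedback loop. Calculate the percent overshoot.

The closed-loop denominator s² + 5.5s + 92 gives ω_n = √92 = 9.592 and ζ = 5.5/(2ω_n) = 0.2867.
%OS = 100·exp(−πζ/√(1−ζ²)) = 100·exp(−π·0.2867/√0.9178) = 39.1%.

39.1%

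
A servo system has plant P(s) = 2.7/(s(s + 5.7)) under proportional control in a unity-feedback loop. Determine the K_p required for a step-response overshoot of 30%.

From %OS = 100·exp(−πζ/√(1−ζ²)) = 30%, ζ = −ln(0.3)/√(π²+ln²(0.3)) = 0.3579.
Characteristic equation s² + 5.7s + 2.7K_p = 0 gives ζ = 5.7/(2√(2.7K_p)).
Setting ζ = 0.3579: √(2.7K_p) = 5.7/(2·0.3579) = 7.964, so K_p = 63.43/2.7 = 23.5.

K_p = 23.5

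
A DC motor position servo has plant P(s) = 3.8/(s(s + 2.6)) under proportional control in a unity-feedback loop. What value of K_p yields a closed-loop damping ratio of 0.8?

K_p = 0.695

Closed-loop characteristic equation: s² + 2.6s + K_p·3.8 = 0.
So ω_n = √(3.8K_p) and 2ζω_n = 2.6, giving ζ = 2.6/(2√(3.8K_p)).
Setting ζ = 0.8: √(3.8K_p) = 2.6/(2·0.8) = 1.625, so K_p = 2.641/3.8 = 0.695.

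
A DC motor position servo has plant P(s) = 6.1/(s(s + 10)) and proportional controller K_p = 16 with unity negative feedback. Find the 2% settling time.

Closed-loop characteristic equation: s² + 10s + 97.6 = 0, so ω_n = 9.879 rad/s and ζ = 10/(2·9.879) = 0.5061.
2% settling time T_s ≈ 4/(ζω_n) = 4/5 = 0.8 s.

T_s ≈ 0.8 s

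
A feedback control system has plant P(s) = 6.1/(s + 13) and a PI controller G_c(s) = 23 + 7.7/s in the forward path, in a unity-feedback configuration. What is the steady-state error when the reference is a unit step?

The open loop G_c(s)P(s) has a pole at the origin (type 1), so the static position error constant is infinite and e_ss = 1/(1+∞) = 0.

0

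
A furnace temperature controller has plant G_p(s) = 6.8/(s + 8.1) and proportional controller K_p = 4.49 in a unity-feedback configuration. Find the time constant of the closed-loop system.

Closed-loop transfer function: T(s) = K_p·G_p(s)/(1 + K_p·G_p(s)) = 30.53/(s + 8.1 + 30.53) = 30.53/(s + 38.63).
Time constant τ = 1/38.63 = 0.0259 s.

τ = 0.0259 s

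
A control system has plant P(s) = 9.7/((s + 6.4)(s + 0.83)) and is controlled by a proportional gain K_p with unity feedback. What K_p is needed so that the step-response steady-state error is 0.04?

The loop is type 0, so e_ss(step) = 1/(1 + K_pos) with K_pos = K_p·P(0).
P(0) = 1.826. Require 1/(1 + K_p·1.826) = 0.04, so 1 + 1.826·K_p = 25.
K_p = (25 − 1)/1.826 = 13.1.

K_p = 13.1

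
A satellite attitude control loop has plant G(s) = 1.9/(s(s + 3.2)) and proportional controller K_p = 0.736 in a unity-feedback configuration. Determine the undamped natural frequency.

ω_n = 1.18 rad/s

With unity feedback the closed-loop characteristic equation is s² + 3.2s + 0.736·1.9 = s² + 3.2s + 1.398 = 0.
So ω_n² = 1.398 ⇒ ω_n = 1.183 rad/s, and ζ = 3.2/(2ω_n) = 1.35.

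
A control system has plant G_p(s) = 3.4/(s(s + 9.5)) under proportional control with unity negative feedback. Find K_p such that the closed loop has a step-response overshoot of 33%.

From %OS = 100·exp(−πζ/√(1−ζ²)) = 33%, ζ = −ln(0.33)/√(π²+ln²(0.33)) = 0.3328.
Characteristic equation s² + 9.5s + 3.4K_p = 0 gives ζ = 9.5/(2√(3.4K_p)).
Setting ζ = 0.3328: √(3.4K_p) = 9.5/(2·0.3328) = 14.27, so K_p = 203.7/3.4 = 59.9.

K_p = 59.9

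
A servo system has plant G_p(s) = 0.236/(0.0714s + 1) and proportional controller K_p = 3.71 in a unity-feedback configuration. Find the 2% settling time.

Closed loop: T(s) = K_p·G_p/(1+K_p·G_p) = 0.8756/(0.0714s + 1 + 0.8756), with pole at s = −(1 + 0.8756)/0.0714 = −26.27.
τ = 1/26.27 = 0.03807 s, so 2% settling time ≈ 4τ = 0.152 s.

T_s ≈ 0.152 s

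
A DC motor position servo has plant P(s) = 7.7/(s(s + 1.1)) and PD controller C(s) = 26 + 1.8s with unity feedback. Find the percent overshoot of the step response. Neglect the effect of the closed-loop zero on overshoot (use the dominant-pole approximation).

14.1%

Forward path: (26 + 1.8s)·7.7/(s(s+1.1)). The closed-loop characteristic equation is s² + (1.1 + 7.7·1.8)s + 7.7·26 = 0.
That is s² + 14.96s + 200.2 = 0, so ω_n = 14.15 rad/s and ζ = 14.96/(2·14.15) = 0.5287.
%OS = 100·exp(−πζ/√(1−ζ²)) = 14.1%.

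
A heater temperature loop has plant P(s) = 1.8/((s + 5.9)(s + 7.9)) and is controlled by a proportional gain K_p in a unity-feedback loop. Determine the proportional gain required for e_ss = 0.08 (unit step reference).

K_p = 298

For a type-0 loop with proportional control, e_ss = 1/(1 + K_p·P(0)).
P(0) = 0.03862. Require 1/(1 + K_p·0.03862) = 0.08, so 1 + 0.03862·K_p = 12.5.
K_p = (12.5 − 1)/0.03862 = 298.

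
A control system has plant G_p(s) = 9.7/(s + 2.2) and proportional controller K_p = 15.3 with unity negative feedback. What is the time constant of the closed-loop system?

Closed-loop transfer function: T(s) = K_p·G_p(s)/(1 + K_p·G_p(s)) = 148.4/(s + 2.2 + 148.4) = 148.4/(s + 150.6).
Time constant τ = 1/150.6 = 0.00664 s.

τ = 0.00664 s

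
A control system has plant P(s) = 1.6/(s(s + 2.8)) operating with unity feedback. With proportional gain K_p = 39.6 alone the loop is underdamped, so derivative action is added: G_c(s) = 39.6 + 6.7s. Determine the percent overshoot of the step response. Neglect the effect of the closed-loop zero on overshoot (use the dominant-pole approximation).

Forward path: (39.6 + 6.7s)·1.6/(s(s+2.8)). The closed-loop characteristic equation is s² + (2.8 + 1.6·6.7)s + 1.6·39.6 = 0.
That is s² + 13.52s + 63.36 = 0, so ω_n = 7.96 rad/s and ζ = 13.52/(2·7.96) = 0.8493.
%OS = 100·exp(−πζ/√(1−ζ²)) = 0.639%.

0.639%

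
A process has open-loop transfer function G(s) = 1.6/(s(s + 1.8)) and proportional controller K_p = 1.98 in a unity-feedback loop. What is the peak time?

T_p = 2.05 s

The closed-loop denominator s² + 1.8s + 3.168 gives ω_n = √3.168 = 1.78 and ζ = 1.8/(2ω_n) = 0.5056.
Damped frequency ω_d = ω_n√(1−ζ²) = 1.536 rad/s, so peak time T_p = π/ω_d = 2.05 s.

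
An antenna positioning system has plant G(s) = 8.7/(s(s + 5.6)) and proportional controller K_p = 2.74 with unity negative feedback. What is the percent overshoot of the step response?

11.1%

From 1 + K_pG(s) = 0: s² + 5.6s + 23.84 = 0 ⇒ ω_n = 4.882, ζ = 0.5735.
%OS = 100·exp(−πζ/√(1−ζ²)) = 100·exp(−π·0.5735/√0.6711) = 11.1%.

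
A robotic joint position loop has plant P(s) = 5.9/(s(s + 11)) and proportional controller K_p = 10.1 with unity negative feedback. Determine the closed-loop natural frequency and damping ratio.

ω_n = 7.72 rad/s, ζ = 0.712

1 + K_p·P(s) = 0 gives s² + 11s + 59.59 = 0.
So ω_n² = 59.59 ⇒ ω_n = 7.719 rad/s, and ζ = 11/(2ω_n) = 0.712.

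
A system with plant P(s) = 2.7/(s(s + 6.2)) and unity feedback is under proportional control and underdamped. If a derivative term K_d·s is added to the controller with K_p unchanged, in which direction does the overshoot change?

With PD the characteristic equation becomes s² + (a + K·K_d)s + K·K_p = 0; the damping term grows, ζ rises, overshoot falls.

decrease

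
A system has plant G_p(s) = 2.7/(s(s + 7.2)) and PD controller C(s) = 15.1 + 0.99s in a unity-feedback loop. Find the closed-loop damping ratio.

ζ = 0.773

Forward path: (15.1 + 0.99s)·2.7/(s(s+7.2)). The closed-loop characteristic equation is s² + (7.2 + 2.7·0.99)s + 2.7·15.1 = 0.
That is s² + 9.873s + 40.77 = 0, so ω_n = 6.385 rad/s and ζ = 9.873/(2·6.385) = 0.7731.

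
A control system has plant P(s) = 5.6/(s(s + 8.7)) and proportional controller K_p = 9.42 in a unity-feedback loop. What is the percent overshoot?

The closed-loop denominator s² + 8.7s + 52.75 gives ω_n = √52.75 = 7.263 and ζ = 8.7/(2ω_n) = 0.5989.
%OS = 100·exp(−πζ/√(1−ζ²)) = 100·exp(−π·0.5989/√0.6413) = 9.54%.

9.54%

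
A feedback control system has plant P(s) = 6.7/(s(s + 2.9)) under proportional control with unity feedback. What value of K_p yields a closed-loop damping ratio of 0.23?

K_p = 5.93

Closed-loop characteristic equation: s² + 2.9s + K_p·6.7 = 0.
So ω_n = √(6.7K_p) and 2ζω_n = 2.9, giving ζ = 2.9/(2√(6.7K_p)).
Setting ζ = 0.23: √(6.7K_p) = 2.9/(2·0.23) = 6.304, so K_p = 39.74/6.7 = 5.93.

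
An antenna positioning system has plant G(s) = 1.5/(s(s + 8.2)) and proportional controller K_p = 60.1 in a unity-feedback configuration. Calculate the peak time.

T_p = 0.367 s

From 1 + K_pG(s) = 0: s² + 8.2s + 90.15 = 0 ⇒ ω_n = 9.495, ζ = 0.4318.
Damped frequency ω_d = ω_n√(1−ζ²) = 8.564 rad/s, so peak time T_p = π/ω_d = 0.367 s.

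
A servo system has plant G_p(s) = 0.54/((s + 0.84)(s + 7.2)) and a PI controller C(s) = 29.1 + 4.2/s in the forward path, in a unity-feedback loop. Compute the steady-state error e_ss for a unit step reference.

The open loop C(s)G_p(s) has a pole at the origin (type 1), so the static position error constant is infinite and e_ss = 1/(1+∞) = 0.

0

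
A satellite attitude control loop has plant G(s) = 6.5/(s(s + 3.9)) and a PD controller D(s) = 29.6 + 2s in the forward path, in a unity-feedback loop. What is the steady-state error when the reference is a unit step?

0

The open loop D(s)G(s) has a pole at the origin (type 1), so the static position error constant is infinite and e_ss = 1/(1+∞) = 0.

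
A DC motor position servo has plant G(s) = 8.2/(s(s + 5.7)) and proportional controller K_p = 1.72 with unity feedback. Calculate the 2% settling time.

T_s ≈ 1.4 s

The closed-loop denominator s² + 5.7s + 14.1 gives ω_n = √14.1 = 3.756 and ζ = 5.7/(2ω_n) = 0.7589.
2% settling time T_s ≈ 4/(ζω_n) = 4/2.85 = 1.4 s.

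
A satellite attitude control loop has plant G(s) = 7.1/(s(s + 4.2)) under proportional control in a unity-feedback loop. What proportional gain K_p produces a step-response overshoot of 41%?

K_p = 8.33

From %OS = 100·exp(−πζ/√(1−ζ²)) = 41%, ζ = −ln(0.41)/√(π²+ln²(0.41)) = 0.273.
Characteristic equation s² + 4.2s + 7.1K_p = 0 gives ζ = 4.2/(2√(7.1K_p)).
Setting ζ = 0.273: √(7.1K_p) = 4.2/(2·0.273) = 7.692, so K_p = 59.16/7.1 = 8.33.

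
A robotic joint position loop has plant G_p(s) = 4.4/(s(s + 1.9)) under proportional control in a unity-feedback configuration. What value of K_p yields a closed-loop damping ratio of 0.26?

Closed-loop characteristic equation: s² + 1.9s + K_p·4.4 = 0.
So ω_n = √(4.4K_p) and 2ζω_n = 1.9, giving ζ = 1.9/(2√(4.4K_p)).
Setting ζ = 0.26: √(4.4K_p) = 1.9/(2·0.26) = 3.654, so K_p = 13.35/4.4 = 3.03.

K_p = 3.03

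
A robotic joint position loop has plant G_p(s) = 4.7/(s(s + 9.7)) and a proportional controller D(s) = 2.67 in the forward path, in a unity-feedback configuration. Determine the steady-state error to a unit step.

0

The open loop D(s)G_p(s) has a pole at the origin (type 1), so the static position error constant is infinite and e_ss = 1/(1+∞) = 0.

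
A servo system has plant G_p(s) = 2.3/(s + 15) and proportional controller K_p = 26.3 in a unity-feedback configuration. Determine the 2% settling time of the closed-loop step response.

T_s ≈ 0.053 s

Closed-loop transfer function: T(s) = K_p·G_p(s)/(1 + K_p·G_p(s)) = 60.49/(s + 15 + 60.49) = 60.49/(s + 75.49).
Time constant τ = 1/75.49 = 0.01325 s, so the 2% settling time is about 4τ = 0.053 s.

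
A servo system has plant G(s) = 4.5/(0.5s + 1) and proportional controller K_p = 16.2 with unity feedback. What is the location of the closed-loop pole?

Closed loop: T(s) = K_p·G/(1+K_p·G) = 72.9/(0.5s + 1 + 72.9), with pole at s = −(1 + 72.9)/0.5 = −147.8.

s = -147.8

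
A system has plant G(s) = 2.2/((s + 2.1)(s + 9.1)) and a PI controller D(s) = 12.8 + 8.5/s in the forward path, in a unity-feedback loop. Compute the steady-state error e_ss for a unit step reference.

The open loop D(s)G(s) has a pole at the origin (type 1), so the static position error constant is infinite and e_ss = 1/(1+∞) = 0.

0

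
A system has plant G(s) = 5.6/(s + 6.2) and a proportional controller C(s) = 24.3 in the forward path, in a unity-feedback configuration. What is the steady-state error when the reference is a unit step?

The loop is type 0. Static position error constant K_pos = C(0)·G(0) = 24.3·0.9032 = 21.95.
Steady-state error to a unit step: e_ss = 1/(1+K_pos) = 1/22.95 = 0.0436.

0.0436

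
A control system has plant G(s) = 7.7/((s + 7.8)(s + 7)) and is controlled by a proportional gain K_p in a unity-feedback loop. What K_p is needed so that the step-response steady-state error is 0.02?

K_p = 347

Steady-state error for a unit step on this type-0 loop is 1/(1 + K_p·G(0)).
G(0) = 0.141. Require 1/(1 + K_p·0.141) = 0.02, so 1 + 0.141·K_p = 50.
K_p = (50 − 1)/0.141 = 347.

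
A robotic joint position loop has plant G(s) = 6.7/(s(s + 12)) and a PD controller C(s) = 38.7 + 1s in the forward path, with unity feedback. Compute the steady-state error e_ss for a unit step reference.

The open loop C(s)G(s) has a pole at the origin (type 1), so the static position error constant is infinite and e_ss = 1/(1+∞) = 0.

0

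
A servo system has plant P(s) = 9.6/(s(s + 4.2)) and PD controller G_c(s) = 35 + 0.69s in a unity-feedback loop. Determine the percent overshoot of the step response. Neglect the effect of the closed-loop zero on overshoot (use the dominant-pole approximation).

Forward path: (35 + 0.69s)·9.6/(s(s+4.2)). The closed-loop characteristic equation is s² + (4.2 + 9.6·0.69)s + 9.6·35 = 0.
That is s² + 10.82s + 336 = 0, so ω_n = 18.33 rad/s and ζ = 10.82/(2·18.33) = 0.2952.
%OS = 100·exp(−πζ/√(1−ζ²)) = 37.9%.

37.9%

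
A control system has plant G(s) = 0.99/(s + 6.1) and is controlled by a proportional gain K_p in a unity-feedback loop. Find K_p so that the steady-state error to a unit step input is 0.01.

For a type-0 loop with proportional control, e_ss = 1/(1 + K_p·G(0)).
G(0) = 0.1623. Require 1/(1 + K_p·0.1623) = 0.01, so 1 + 0.1623·K_p = 100.
K_p = (100 − 1)/0.1623 = 610.

K_p = 610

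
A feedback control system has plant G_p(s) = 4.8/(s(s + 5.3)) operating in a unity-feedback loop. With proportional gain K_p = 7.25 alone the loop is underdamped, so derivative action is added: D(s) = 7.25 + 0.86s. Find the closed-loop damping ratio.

ζ = 0.799

Forward path: (7.25 + 0.86s)·4.8/(s(s+5.3)). The closed-loop characteristic equation is s² + (5.3 + 4.8·0.86)s + 4.8·7.25 = 0.
That is s² + 9.428s + 34.8 = 0, so ω_n = 5.899 rad/s and ζ = 9.428/(2·5.899) = 0.7991.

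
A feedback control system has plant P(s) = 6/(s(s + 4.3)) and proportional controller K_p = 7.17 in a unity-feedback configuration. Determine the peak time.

T_p = 0.507 s

From 1 + K_pP(s) = 0: s² + 4.3s + 43.02 = 0 ⇒ ω_n = 6.559, ζ = 0.3278.
Damped frequency ω_d = ω_n√(1−ζ²) = 6.197 rad/s, so peak time T_p = π/ω_d = 0.507 s.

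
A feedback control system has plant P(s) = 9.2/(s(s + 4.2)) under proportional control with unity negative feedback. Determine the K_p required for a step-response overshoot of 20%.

From %OS = 100·exp(−πζ/√(1−ζ²)) = 20%, ζ = −ln(0.2)/√(π²+ln²(0.2)) = 0.4559.
Characteristic equation s² + 4.2s + 9.2K_p = 0 gives ζ = 4.2/(2√(9.2K_p)).
Setting ζ = 0.4559: √(9.2K_p) = 4.2/(2·0.4559) = 4.606, so K_p = 21.21/9.2 = 2.31.

K_p = 2.31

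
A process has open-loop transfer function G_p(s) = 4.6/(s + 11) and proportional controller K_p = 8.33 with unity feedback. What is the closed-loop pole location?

Closed-loop transfer function: T(s) = K_p·G_p(s)/(1 + K_p·G_p(s)) = 38.32/(s + 11 + 38.32) = 38.32/(s + 49.32).
The closed-loop pole is at s = −49.32.

s = -49.32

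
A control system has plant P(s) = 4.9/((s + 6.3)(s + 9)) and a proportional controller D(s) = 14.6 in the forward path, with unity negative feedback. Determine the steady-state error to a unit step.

0.442

The loop is type 0. Static position error constant K_pos = D(0)·P(0) = 14.6·0.08642 = 1.262.
Steady-state error to a unit step: e_ss = 1/(1+K_pos) = 1/2.262 = 0.442.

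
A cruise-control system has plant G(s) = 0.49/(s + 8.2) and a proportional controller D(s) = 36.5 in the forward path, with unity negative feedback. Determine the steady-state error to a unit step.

The loop is type 0. Static position error constant K_pos = D(0)·G(0) = 36.5·0.05976 = 2.181.
Steady-state error to a unit step: e_ss = 1/(1+K_pos) = 1/3.181 = 0.314.

0.314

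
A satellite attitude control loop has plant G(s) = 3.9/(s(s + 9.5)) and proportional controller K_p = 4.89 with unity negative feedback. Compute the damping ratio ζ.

The closed-loop denominator is s(s+9.5) + 4.89·3.9 = s² + 9.5s + 19.07.
Matching s² + 2ζω_n s + ω_n²: ω_n = √19.07 = 4.367 rad/s and 2ζω_n = 9.5, so ζ = 9.5/(2·4.367) = 1.09.

ζ = 1.09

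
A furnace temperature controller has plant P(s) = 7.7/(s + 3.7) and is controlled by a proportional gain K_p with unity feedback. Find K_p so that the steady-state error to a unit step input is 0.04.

The loop is type 0, so e_ss(step) = 1/(1 + K_pos) with K_pos = K_p·P(0).
P(0) = 2.081. Require 1/(1 + K_p·2.081) = 0.04, so 1 + 2.081·K_p = 25.
K_p = (25 − 1)/2.081 = 11.5.

K_p = 11.5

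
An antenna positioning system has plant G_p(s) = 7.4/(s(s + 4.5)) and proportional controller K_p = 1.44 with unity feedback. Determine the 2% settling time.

T_s ≈ 1.78 s

The closed-loop denominator s² + 4.5s + 10.66 gives ω_n = √10.66 = 3.264 and ζ = 4.5/(2ω_n) = 0.6893.
2% settling time T_s ≈ 4/(ζω_n) = 4/2.25 = 1.78 s.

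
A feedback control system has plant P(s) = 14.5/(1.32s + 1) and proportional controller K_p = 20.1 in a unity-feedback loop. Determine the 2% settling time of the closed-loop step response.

T_s ≈ 0.0181 s

Closed loop: T(s) = K_p·P/(1+K_p·P) = 291.5/(1.32s + 1 + 291.5), with pole at s = −(1 + 291.5)/1.32 = −221.6.
τ = 1/221.6 = 0.004514 s, so 2% settling time ≈ 4τ = 0.0181 s.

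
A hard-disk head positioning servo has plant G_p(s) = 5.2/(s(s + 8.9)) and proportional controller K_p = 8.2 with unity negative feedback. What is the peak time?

From 1 + K_pG_p(s) = 0: s² + 8.9s + 42.64 = 0 ⇒ ω_n = 6.53, ζ = 0.6815.
Damped frequency ω_d = ω_n√(1−ζ²) = 4.779 rad/s, so peak time T_p = π/ω_d = 0.657 s.

T_p = 0.657 s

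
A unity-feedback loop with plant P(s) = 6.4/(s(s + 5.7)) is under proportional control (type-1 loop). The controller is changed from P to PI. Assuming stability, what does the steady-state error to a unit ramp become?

0

The integrator raises the loop to type 2, so K_v → ∞ and e_ss to a ramp is zero.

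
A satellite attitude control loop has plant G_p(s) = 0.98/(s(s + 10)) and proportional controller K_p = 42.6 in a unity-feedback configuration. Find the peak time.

Closed-loop characteristic equation: s² + 10s + 41.75 = 0, so ω_n = 6.461 rad/s and ζ = 10/(2·6.461) = 0.7738.
Damped frequency ω_d = ω_n√(1−ζ²) = 4.092 rad/s, so peak time T_p = π/ω_d = 0.768 s.

T_p = 0.768 s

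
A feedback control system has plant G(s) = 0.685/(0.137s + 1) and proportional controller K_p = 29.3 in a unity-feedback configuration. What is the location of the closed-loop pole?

s = -153.8

Closed loop: T(s) = K_p·G/(1+K_p·G) = 20.07/(0.137s + 1 + 20.07), with pole at s = −(1 + 20.07)/0.137 = −153.8.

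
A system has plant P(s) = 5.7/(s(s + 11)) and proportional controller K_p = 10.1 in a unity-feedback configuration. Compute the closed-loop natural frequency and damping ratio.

ω_n = 7.59 rad/s, ζ = 0.725

The closed-loop denominator is s(s+11) + 10.1·5.7 = s² + 11s + 57.57.
Matching s² + 2ζω_n s + ω_n²: ω_n = √57.57 = 7.587 rad/s and 2ζω_n = 11, so ζ = 11/(2·7.587) = 0.725.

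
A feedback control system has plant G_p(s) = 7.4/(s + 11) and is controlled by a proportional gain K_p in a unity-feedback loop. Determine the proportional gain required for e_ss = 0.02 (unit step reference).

K_p = 72.8

The loop is type 0, so e_ss(step) = 1/(1 + K_pos) with K_pos = K_p·G_p(0).
G_p(0) = 0.6727. Require 1/(1 + K_p·0.6727) = 0.02, so 1 + 0.6727·K_p = 50.
K_p = (50 − 1)/0.6727 = 72.8.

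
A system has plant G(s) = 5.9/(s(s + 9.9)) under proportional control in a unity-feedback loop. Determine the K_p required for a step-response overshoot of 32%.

From %OS = 100·exp(−πζ/√(1−ζ²)) = 32%, ζ = −ln(0.32)/√(π²+ln²(0.32)) = 0.341.
Characteristic equation s² + 9.9s + 5.9K_p = 0 gives ζ = 9.9/(2√(5.9K_p)).
Setting ζ = 0.341: √(5.9K_p) = 9.9/(2·0.341) = 14.52, so K_p = 210.8/5.9 = 35.7.

K_p = 35.7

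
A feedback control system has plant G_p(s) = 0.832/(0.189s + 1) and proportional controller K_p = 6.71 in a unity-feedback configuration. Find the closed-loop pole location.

Closed loop: T(s) = K_p·G_p/(1+K_p·G_p) = 5.583/(0.189s + 1 + 5.583), with pole at s = −(1 + 5.583)/0.189 = −34.83.

s = -34.83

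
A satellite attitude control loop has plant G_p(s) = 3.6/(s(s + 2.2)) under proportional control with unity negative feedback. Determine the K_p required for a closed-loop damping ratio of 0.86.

K_p = 0.454

Closed-loop characteristic equation: s² + 2.2s + K_p·3.6 = 0.
So ω_n = √(3.6K_p) and 2ζω_n = 2.2, giving ζ = 2.2/(2√(3.6K_p)).
Setting ζ = 0.86: √(3.6K_p) = 2.2/(2·0.86) = 1.279, so K_p = 1.636/3.6 = 0.454.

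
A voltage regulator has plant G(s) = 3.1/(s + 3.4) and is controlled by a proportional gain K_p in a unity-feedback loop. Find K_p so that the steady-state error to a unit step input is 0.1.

The loop is type 0, so e_ss(step) = 1/(1 + K_pos) with K_pos = K_p·G(0).
G(0) = 0.9118. Require 1/(1 + K_p·0.9118) = 0.1, so 1 + 0.9118·K_p = 10.
K_p = (10 − 1)/0.9118 = 9.87.

K_p = 9.87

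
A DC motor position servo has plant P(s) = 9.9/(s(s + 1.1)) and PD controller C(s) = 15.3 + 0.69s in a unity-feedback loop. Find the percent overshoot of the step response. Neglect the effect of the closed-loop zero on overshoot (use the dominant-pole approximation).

34.3%

Forward path: (15.3 + 0.69s)·9.9/(s(s+1.1)). The closed-loop characteristic equation is s² + (1.1 + 9.9·0.69)s + 9.9·15.3 = 0.
That is s² + 7.931s + 151.5 = 0, so ω_n = 12.31 rad/s and ζ = 7.931/(2·12.31) = 0.3222.
%OS = 100·exp(−πζ/√(1−ζ²)) = 34.3%.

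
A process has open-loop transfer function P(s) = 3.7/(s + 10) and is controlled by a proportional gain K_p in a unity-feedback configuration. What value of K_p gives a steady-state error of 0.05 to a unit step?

For a type-0 loop with proportional control, e_ss = 1/(1 + K_p·P(0)).
P(0) = 0.37. Require 1/(1 + K_p·0.37) = 0.05, so 1 + 0.37·K_p = 20.
K_p = (20 − 1)/0.37 = 51.4.

K_p = 51.4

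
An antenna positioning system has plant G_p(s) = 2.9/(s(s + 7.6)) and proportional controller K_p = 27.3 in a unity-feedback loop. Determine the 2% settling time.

T_s ≈ 1.05 s

From 1 + K_pG_p(s) = 0: s² + 7.6s + 79.17 = 0 ⇒ ω_n = 8.898, ζ = 0.4271.
2% settling time T_s ≈ 4/(ζω_n) = 4/3.8 = 1.05 s.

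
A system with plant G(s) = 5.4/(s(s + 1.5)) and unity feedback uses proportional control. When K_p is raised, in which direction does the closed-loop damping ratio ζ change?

decrease

ζ = 1.5/(2√(5.4K_p)); increasing K_p raises the denominator, so ζ falls.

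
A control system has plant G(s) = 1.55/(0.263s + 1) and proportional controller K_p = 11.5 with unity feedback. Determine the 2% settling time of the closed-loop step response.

T_s ≈ 0.0559 s

Closed loop: T(s) = K_p·G/(1+K_p·G) = 17.82/(0.263s + 1 + 17.82), with pole at s = −(1 + 17.82)/0.263 = −71.58.
τ = 1/71.58 = 0.01397 s, so 2% settling time ≈ 4τ = 0.0559 s.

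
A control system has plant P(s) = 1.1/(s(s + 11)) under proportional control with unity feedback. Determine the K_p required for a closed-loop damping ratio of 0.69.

K_p = 57.8

Closed-loop characteristic equation: s² + 11s + K_p·1.1 = 0.
So ω_n = √(1.1K_p) and 2ζω_n = 11, giving ζ = 11/(2√(1.1K_p)).
Setting ζ = 0.69: √(1.1K_p) = 11/(2·0.69) = 7.971, so K_p = 63.54/1.1 = 57.8.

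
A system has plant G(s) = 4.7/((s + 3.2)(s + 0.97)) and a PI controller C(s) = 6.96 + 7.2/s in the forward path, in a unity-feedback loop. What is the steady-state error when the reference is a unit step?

The open loop C(s)G(s) has a pole at the origin (type 1), so the static position error constant is infinite and e_ss = 1/(1+∞) = 0.

0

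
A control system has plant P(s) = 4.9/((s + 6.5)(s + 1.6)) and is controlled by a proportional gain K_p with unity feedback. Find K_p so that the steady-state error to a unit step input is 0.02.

K_p = 104

For a type-0 loop with proportional control, e_ss = 1/(1 + K_p·P(0)).
P(0) = 0.4712. Require 1/(1 + K_p·0.4712) = 0.02, so 1 + 0.4712·K_p = 50.
K_p = (50 − 1)/0.4712 = 104.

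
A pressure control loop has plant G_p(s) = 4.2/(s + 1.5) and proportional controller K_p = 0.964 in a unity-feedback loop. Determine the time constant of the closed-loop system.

Closed-loop transfer function: T(s) = K_p·G_p(s)/(1 + K_p·G_p(s)) = 4.049/(s + 1.5 + 4.049) = 4.049/(s + 5.549).
Time constant τ = 1/5.549 = 0.18 s.

τ = 0.18 s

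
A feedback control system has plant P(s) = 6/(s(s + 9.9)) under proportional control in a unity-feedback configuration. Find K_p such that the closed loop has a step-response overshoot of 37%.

K_p = 44.9

From %OS = 100·exp(−πζ/√(1−ζ²)) = 37%, ζ = −ln(0.37)/√(π²+ln²(0.37)) = 0.3017.
Characteristic equation s² + 9.9s + 6K_p = 0 gives ζ = 9.9/(2√(6K_p)).
Setting ζ = 0.3017: √(6K_p) = 9.9/(2·0.3017) = 16.41, so K_p = 269.1/6 = 44.9.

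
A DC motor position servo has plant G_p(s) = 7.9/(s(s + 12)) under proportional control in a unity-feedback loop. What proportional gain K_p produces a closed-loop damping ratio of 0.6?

Closed-loop characteristic equation: s² + 12s + K_p·7.9 = 0.
So ω_n = √(7.9K_p) and 2ζω_n = 12, giving ζ = 12/(2√(7.9K_p)).
Setting ζ = 0.6: √(7.9K_p) = 12/(2·0.6) = 10, so K_p = 100/7.9 = 12.7.

K_p = 12.7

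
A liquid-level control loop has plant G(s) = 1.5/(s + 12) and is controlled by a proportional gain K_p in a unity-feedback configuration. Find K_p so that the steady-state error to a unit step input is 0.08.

K_p = 92

Steady-state error for a unit step on this type-0 loop is 1/(1 + K_p·G(0)).
G(0) = 0.125. Require 1/(1 + K_p·0.125) = 0.08, so 1 + 0.125·K_p = 12.5.
K_p = (12.5 − 1)/0.125 = 92.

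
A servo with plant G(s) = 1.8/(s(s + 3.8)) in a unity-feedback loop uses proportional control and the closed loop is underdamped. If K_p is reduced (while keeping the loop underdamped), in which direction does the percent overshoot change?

ζ = 3.8/(2√(1.8K_p)) rises as K_p falls; higher damping means less overshoot.

decrease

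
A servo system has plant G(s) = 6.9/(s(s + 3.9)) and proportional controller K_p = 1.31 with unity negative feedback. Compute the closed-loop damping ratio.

The closed-loop denominator is s(s+3.9) + 1.31·6.9 = s² + 3.9s + 9.039.
So ω_n² = 9.039 ⇒ ω_n = 3.006 rad/s, and ζ = 3.9/(2ω_n) = 0.649.

ζ = 0.649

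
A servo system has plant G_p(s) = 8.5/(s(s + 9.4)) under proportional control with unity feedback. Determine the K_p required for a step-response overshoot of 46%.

From %OS = 100·exp(−πζ/√(1−ζ²)) = 46%, ζ = −ln(0.46)/√(π²+ln²(0.46)) = 0.24.
Characteristic equation s² + 9.4s + 8.5K_p = 0 gives ζ = 9.4/(2√(8.5K_p)).
Setting ζ = 0.24: √(8.5K_p) = 9.4/(2·0.24) = 19.59, so K_p = 383.6/8.5 = 45.1.

K_p = 45.1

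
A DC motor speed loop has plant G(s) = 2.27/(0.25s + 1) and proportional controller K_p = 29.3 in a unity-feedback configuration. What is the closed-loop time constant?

Closed loop: T(s) = K_p·G/(1+K_p·G) = 66.51/(0.25s + 1 + 66.51), with pole at s = −(1 + 66.51)/0.25 = −270.
Closed-loop time constant τ = 1/270 = 0.0037 s.

τ = 0.0037 s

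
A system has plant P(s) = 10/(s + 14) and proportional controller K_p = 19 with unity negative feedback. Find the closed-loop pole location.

s = -204

Closed-loop transfer function: T(s) = K_p·P(s)/(1 + K_p·P(s)) = 190/(s + 14 + 190) = 190/(s + 204).
The closed-loop pole is at s = −204.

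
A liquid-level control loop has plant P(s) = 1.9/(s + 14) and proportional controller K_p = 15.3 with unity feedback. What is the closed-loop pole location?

s = -43.07

Closed-loop transfer function: T(s) = K_p·P(s)/(1 + K_p·P(s)) = 29.07/(s + 14 + 29.07) = 29.07/(s + 43.07).
The closed-loop pole is at s = −43.07.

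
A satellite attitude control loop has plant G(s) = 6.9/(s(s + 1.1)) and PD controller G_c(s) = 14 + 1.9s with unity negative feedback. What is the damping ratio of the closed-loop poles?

ζ = 0.723

Forward path: (14 + 1.9s)·6.9/(s(s+1.1)). The closed-loop characteristic equation is s² + (1.1 + 6.9·1.9)s + 6.9·14 = 0.
That is s² + 14.21s + 96.6 = 0, so ω_n = 9.829 rad/s and ζ = 14.21/(2·9.829) = 0.7229.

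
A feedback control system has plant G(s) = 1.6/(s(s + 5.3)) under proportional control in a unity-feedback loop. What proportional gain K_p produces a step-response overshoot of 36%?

From %OS = 100·exp(−πζ/√(1−ζ²)) = 36%, ζ = −ln(0.36)/√(π²+ln²(0.36)) = 0.3093.
Characteristic equation s² + 5.3s + 1.6K_p = 0 gives ζ = 5.3/(2√(1.6K_p)).
Setting ζ = 0.3093: √(1.6K_p) = 5.3/(2·0.3093) = 8.569, so K_p = 73.43/1.6 = 45.9.

K_p = 45.9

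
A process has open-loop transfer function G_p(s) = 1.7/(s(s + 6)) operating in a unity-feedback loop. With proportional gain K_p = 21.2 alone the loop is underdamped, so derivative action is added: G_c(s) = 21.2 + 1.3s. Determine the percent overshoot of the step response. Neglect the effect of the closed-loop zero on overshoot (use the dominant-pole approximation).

Forward path: (21.2 + 1.3s)·1.7/(s(s+6)). The closed-loop characteristic equation is s² + (6 + 1.7·1.3)s + 1.7·21.2 = 0.
That is s² + 8.21s + 36.04 = 0, so ω_n = 6.003 rad/s and ζ = 8.21/(2·6.003) = 0.6838.
%OS = 100·exp(−πζ/√(1−ζ²)) = 5.27%.

5.27%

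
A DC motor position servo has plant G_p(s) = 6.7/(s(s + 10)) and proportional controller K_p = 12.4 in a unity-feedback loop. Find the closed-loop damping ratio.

ζ = 0.549

1 + K_p·G_p(s) = 0 gives s² + 10s + 83.08 = 0.
Matching s² + 2ζω_n s + ω_n²: ω_n = √83.08 = 9.115 rad/s and 2ζω_n = 10, so ζ = 10/(2·9.115) = 0.549.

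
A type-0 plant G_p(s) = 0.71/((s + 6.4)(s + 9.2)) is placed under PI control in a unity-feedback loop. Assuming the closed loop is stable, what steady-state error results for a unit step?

0

The PI controller's integrator makes the forward path type 1, so e_ss to a step is zero.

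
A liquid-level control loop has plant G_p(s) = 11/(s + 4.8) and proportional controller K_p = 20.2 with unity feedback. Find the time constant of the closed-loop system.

Closed-loop transfer function: T(s) = K_p·G_p(s)/(1 + K_p·G_p(s)) = 222.2/(s + 4.8 + 222.2) = 222.2/(s + 227).
Time constant τ = 1/227 = 0.00441 s.

τ = 0.00441 s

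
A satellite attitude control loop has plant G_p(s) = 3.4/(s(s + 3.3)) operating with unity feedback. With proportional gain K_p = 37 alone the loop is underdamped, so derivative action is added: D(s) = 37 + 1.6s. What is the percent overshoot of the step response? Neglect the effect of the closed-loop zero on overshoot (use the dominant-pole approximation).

Forward path: (37 + 1.6s)·3.4/(s(s+3.3)). The closed-loop characteristic equation is s² + (3.3 + 3.4·1.6)s + 3.4·37 = 0.
That is s² + 8.74s + 125.8 = 0, so ω_n = 11.22 rad/s and ζ = 8.74/(2·11.22) = 0.3896.
%OS = 100·exp(−πζ/√(1−ζ²)) = 26.5%.

26.5%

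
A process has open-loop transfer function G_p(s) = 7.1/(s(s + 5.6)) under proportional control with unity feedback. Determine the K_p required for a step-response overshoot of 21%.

From %OS = 100·exp(−πζ/√(1−ζ²)) = 21%, ζ = −ln(0.21)/√(π²+ln²(0.21)) = 0.4449.
Characteristic equation s² + 5.6s + 7.1K_p = 0 gives ζ = 5.6/(2√(7.1K_p)).
Setting ζ = 0.4449: √(7.1K_p) = 5.6/(2·0.4449) = 6.294, so K_p = 39.61/7.1 = 5.58.

K_p = 5.58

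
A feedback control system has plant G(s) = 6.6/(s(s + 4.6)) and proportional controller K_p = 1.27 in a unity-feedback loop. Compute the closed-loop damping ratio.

1 + K_p·G(s) = 0 gives s² + 4.6s + 8.382 = 0.
Matching s² + 2ζω_n s + ω_n²: ω_n = √8.382 = 2.895 rad/s and 2ζω_n = 4.6, so ζ = 4.6/(2·2.895) = 0.794.

ζ = 0.794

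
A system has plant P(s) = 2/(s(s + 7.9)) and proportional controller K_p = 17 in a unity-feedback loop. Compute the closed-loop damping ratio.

ζ = 0.677

With unity feedback the closed-loop characteristic equation is s² + 7.9s + 17·2 = s² + 7.9s + 34 = 0.
So ω_n² = 34 ⇒ ω_n = 5.831 rad/s, and ζ = 7.9/(2ω_n) = 0.677.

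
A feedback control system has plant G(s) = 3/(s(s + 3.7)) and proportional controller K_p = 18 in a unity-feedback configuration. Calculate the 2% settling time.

Closed-loop characteristic equation: s² + 3.7s + 54 = 0, so ω_n = 7.348 rad/s and ζ = 3.7/(2·7.348) = 0.2518.
2% settling time T_s ≈ 4/(ζω_n) = 4/1.85 = 2.16 s.

T_s ≈ 2.16 s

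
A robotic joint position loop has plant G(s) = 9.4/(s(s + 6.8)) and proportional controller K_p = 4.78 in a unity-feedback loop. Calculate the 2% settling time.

From 1 + K_pG(s) = 0: s² + 6.8s + 44.93 = 0 ⇒ ω_n = 6.703, ζ = 0.5072.
2% settling time T_s ≈ 4/(ζω_n) = 4/3.4 = 1.18 s.

T_s ≈ 1.18 s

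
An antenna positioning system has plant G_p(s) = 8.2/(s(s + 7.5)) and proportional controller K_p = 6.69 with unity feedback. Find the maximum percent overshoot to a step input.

From 1 + K_pG_p(s) = 0: s² + 7.5s + 54.86 = 0 ⇒ ω_n = 7.407, ζ = 0.5063.
%OS = 100·exp(−πζ/√(1−ζ²)) = 100·exp(−π·0.5063/√0.7437) = 15.8%.

15.8%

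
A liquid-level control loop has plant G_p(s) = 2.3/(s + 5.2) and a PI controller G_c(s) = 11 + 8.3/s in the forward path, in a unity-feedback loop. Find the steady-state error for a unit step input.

The open loop G_c(s)G_p(s) has a pole at the origin (type 1), so the static position error constant is infinite and e_ss = 1/(1+∞) = 0.

0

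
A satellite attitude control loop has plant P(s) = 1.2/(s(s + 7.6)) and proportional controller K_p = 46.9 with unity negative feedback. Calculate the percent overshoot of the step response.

15.8%

The closed-loop denominator s² + 7.6s + 56.28 gives ω_n = √56.28 = 7.502 and ζ = 7.6/(2ω_n) = 0.5065.
%OS = 100·exp(−πζ/√(1−ζ²)) = 100·exp(−π·0.5065/√0.7434) = 15.8%.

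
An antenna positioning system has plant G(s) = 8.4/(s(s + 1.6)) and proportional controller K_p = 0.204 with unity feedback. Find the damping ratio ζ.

1 + K_p·G(s) = 0 gives s² + 1.6s + 1.714 = 0.
Matching s² + 2ζω_n s + ω_n²: ω_n = √1.714 = 1.309 rad/s and 2ζω_n = 1.6, so ζ = 1.6/(2·1.309) = 0.611.

ζ = 0.611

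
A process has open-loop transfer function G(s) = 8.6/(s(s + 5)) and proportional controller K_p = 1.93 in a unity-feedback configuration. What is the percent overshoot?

Closed-loop characteristic equation: s² + 5s + 16.6 = 0, so ω_n = 4.074 rad/s and ζ = 5/(2·4.074) = 0.6136.
%OS = 100·exp(−πζ/√(1−ζ²)) = 100·exp(−π·0.6136/√0.6234) = 8.7%.

8.7%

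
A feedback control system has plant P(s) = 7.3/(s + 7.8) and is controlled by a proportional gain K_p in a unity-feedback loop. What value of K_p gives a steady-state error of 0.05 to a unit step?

The loop is type 0, so e_ss(step) = 1/(1 + K_pos) with K_pos = K_p·P(0).
P(0) = 0.9359. Require 1/(1 + K_p·0.9359) = 0.05, so 1 + 0.9359·K_p = 20.
K_p = (20 − 1)/0.9359 = 20.3.

K_p = 20.3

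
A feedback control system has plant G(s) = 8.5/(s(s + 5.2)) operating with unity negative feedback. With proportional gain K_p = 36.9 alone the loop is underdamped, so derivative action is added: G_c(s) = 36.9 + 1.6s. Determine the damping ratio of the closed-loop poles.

Forward path: (36.9 + 1.6s)·8.5/(s(s+5.2)). The closed-loop characteristic equation is s² + (5.2 + 8.5·1.6)s + 8.5·36.9 = 0.
That is s² + 18.8s + 313.6 = 0, so ω_n = 17.71 rad/s and ζ = 18.8/(2·17.71) = 0.5308.

ζ = 0.531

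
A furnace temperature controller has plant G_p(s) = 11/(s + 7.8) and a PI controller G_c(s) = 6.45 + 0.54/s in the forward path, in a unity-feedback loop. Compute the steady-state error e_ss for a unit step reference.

The open loop G_c(s)G_p(s) has a pole at the origin (type 1), so the static position error constant is infinite and e_ss = 1/(1+∞) = 0.

0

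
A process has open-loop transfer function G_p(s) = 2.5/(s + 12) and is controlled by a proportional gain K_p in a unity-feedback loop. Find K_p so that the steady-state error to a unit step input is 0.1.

Steady-state error for a unit step on this type-0 loop is 1/(1 + K_p·G_p(0)).
G_p(0) = 0.2083. Require 1/(1 + K_p·0.2083) = 0.1, so 1 + 0.2083·K_p = 10.
K_p = (10 − 1)/0.2083 = 43.2.

K_p = 43.2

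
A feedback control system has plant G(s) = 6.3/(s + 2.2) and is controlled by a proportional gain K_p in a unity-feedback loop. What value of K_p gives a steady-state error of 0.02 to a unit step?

Steady-state error for a unit step on this type-0 loop is 1/(1 + K_p·G(0)).
G(0) = 2.864. Require 1/(1 + K_p·2.864) = 0.02, so 1 + 2.864·K_p = 50.
K_p = (50 − 1)/2.864 = 17.1.

K_p = 17.1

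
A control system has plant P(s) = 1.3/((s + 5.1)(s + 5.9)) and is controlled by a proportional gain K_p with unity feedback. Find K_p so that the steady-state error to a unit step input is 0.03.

Steady-state error for a unit step on this type-0 loop is 1/(1 + K_p·P(0)).
P(0) = 0.0432. Require 1/(1 + K_p·0.0432) = 0.03, so 1 + 0.0432·K_p = 33.33.
K_p = (33.33 − 1)/0.0432 = 748.

K_p = 748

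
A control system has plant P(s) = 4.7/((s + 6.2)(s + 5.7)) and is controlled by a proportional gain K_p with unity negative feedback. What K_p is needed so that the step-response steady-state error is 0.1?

Steady-state error for a unit step on this type-0 loop is 1/(1 + K_p·P(0)).
P(0) = 0.133. Require 1/(1 + K_p·0.133) = 0.1, so 1 + 0.133·K_p = 10.
K_p = (10 − 1)/0.133 = 67.7.

K_p = 67.7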